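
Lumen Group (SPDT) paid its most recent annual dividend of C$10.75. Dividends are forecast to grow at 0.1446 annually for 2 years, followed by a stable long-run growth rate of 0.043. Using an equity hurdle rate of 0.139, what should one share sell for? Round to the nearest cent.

C$139.60

Two-stage DDM. Project D₁…D_2 at 0.1446, terminal growth 0.043, discount at r = 0.139.
D_1 = 12.3045
D_2 = 14.0837
Terminal value at t=2: TV = D_3/(r−g) = 14.6893/(0.139−0.043) = 153.0132
P₀ = 12.3045/(1+0.139)^1 + 14.0837/(1+0.139)^2 + 153.0132/(1+0.139)^2 = 139.6044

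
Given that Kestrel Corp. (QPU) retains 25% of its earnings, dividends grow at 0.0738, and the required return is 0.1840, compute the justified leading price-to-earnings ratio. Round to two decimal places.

6.81

Payout ratio b = 1 − 0.25 = 0.75.
Justified leading P/E = b/(r−g) = 0.75/(0.184−0.0738) = 6.8058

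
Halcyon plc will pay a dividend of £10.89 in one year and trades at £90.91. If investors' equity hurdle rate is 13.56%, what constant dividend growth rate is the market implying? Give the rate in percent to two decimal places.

1.58%

From P₀ = D₁/(r − g), the implied growth is g = r − D₁/P₀.
g = 0.1356 − 10.89/90.91 = 0.1356 − 0.11979 = 0.01581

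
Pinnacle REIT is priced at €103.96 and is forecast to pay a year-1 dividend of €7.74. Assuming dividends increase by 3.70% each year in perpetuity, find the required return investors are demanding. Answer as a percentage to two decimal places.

Rearranging the constant-growth DDM: r = D₁/P₀ + g.
r = 7.7400 / 103.96 + 0.037 = 0.07445 + 0.037 = 0.11145

11.15%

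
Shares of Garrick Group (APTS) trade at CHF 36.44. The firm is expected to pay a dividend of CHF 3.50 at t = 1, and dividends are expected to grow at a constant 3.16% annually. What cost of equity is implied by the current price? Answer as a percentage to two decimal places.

12.76%

Rearranging the constant-growth DDM: r = D₁/P₀ + g.
r = 3.5000 / 36.44 + 0.0316 = 0.09605 + 0.0316 = 0.12765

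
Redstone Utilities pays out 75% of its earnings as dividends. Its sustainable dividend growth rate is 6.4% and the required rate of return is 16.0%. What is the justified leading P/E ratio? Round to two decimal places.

Justified leading P/E = b/(r−g) = 0.75/(0.16−0.064) = 7.8125

7.81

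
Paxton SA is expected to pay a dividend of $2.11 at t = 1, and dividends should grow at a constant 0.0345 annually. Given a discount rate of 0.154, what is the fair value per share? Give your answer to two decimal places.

Gordon growth model: P₀ = D₁/(r − g), with D₁ = 2.11 given directly.
P₀ = 2.1100 / (0.154 − 0.0345) = 2.1100 / 0.1195 = 17.6569

$17.66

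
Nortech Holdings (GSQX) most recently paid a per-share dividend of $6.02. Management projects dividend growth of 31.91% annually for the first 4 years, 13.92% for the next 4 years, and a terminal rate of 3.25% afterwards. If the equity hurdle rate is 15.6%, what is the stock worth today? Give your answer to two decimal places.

Three-stage DDM. Project D₁…D_8; terminal Gordon value at t=8 with g = 0.0325; discount at r = 0.156.
D_1 = 7.9410
D_2 = 10.4749
D_3 = 13.8175
D_4 = 18.2267
D_5 = 20.7638
D_6 = 23.6541
D_7 = 26.9468
D_8 = 30.6978
TV_8 = 31.6955/(0.156−0.0325) = 256.6436
P₀ = Σ Dₜ/(1+r)ᵗ + TV_8/(1+r)^8 = 153.6992

$153.70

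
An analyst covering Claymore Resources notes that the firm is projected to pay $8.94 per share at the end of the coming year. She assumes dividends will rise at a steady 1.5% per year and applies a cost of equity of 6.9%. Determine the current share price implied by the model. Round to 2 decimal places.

Gordon growth model: P₀ = D₁/(r − g), with D₁ = 8.94 given directly.
P₀ = 8.9400 / (0.069 − 0.015) = 8.9400 / 0.054 = 165.5556

$165.56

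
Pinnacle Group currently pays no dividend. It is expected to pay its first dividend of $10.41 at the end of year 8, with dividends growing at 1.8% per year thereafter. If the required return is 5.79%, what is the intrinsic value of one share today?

Deferred-dividend DDM. At t=7 the remaining stream is a growing perpetuity with first payment D_8 = 10.41.
V_7 = D_8/(r−g) = 10.41/(0.0579−0.018) = 260.9023
P₀ = V_7/(1+r)^7 = 260.9023/(1+0.0579)^7 = 175.9404

$175.94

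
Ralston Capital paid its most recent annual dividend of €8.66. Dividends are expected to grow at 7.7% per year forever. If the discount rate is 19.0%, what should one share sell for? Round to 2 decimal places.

€82.54

Gordon growth model: P₀ = D₁/(r − g). D₁ = 8.66 × (1 + 0.077) = 9.3268.
P₀ = 9.3268 / (0.19 − 0.077) = 9.3268 / 0.113 = 82.5382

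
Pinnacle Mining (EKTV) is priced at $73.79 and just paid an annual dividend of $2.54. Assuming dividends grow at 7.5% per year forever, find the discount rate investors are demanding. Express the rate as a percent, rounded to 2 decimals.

11.20%

Rearranging the constant-growth DDM: r = D₁/P₀ + g.
D₁ = 2.54 × (1 + 0.075) = 2.7305.
r = 2.7305 / 73.79 + 0.075 = 0.03700 + 0.075 = 0.11200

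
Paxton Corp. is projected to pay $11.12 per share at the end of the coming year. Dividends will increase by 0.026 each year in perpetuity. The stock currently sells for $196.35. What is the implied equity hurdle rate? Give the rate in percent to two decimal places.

8.26%

Rearranging the constant-growth DDM: r = D₁/P₀ + g.
r = 11.1200 / 196.35 + 0.026 = 0.05663 + 0.026 = 0.08263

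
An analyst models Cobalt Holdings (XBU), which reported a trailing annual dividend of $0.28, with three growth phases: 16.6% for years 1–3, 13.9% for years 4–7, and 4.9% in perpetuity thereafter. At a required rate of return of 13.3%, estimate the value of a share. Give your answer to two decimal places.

Three-stage DDM. Project D₁…D_7; terminal Gordon value at t=7 with g = 0.049; discount at r = 0.133.
D_1 = 0.3265
D_2 = 0.3807
D_3 = 0.4439
D_4 = 0.5056
D_5 = 0.5758
D_6 = 0.6559
D_7 = 0.7470
TV_7 = 0.7837/(0.133−0.049) = 9.3292
P₀ = Σ Dₜ/(1+r)ᵗ + TV_7/(1+r)^7 = 6.0194

$6.02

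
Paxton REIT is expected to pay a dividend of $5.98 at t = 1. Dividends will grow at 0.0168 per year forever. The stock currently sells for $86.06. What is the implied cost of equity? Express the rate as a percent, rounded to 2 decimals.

8.63%

Rearranging the constant-growth DDM: r = D₁/P₀ + g.
r = 5.9800 / 86.06 + 0.0168 = 0.06949 + 0.0168 = 0.08629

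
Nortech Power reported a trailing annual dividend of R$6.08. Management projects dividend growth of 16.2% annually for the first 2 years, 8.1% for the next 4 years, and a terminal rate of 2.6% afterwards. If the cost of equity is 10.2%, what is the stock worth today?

R$123.45

Three-stage DDM. Project D₁…D_6; terminal Gordon value at t=6 with g = 0.026; discount at r = 0.102.
D_1 = 7.0650
D_2 = 8.2095
D_3 = 8.8745
D_4 = 9.5933
D_5 = 10.3703
D_6 = 11.2103
TV_6 = 11.5018/(0.102−0.026) = 151.3395
P₀ = Σ Dₜ/(1+r)ᵗ + TV_6/(1+r)^6 = 123.4488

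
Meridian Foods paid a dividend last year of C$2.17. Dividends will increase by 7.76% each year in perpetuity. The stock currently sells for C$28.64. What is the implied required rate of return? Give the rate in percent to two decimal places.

Rearranging the constant-growth DDM: r = D₁/P₀ + g.
D₁ = 2.17 × (1 + 0.0776) = 2.3384.
r = 2.3384 / 28.64 + 0.0776 = 0.08165 + 0.0776 = 0.15925

15.92%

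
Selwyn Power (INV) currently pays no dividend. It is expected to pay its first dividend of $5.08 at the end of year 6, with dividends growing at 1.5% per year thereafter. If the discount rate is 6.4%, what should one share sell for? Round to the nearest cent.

Deferred-dividend DDM. At t=5 the remaining stream is a growing perpetuity with first payment D_6 = 5.08.
V_5 = D_6/(r−g) = 5.08/(0.064−0.015) = 103.6735
P₀ = V_5/(1+r)^5 = 103.6735/(1+0.064)^5 = 76.0255

$76.03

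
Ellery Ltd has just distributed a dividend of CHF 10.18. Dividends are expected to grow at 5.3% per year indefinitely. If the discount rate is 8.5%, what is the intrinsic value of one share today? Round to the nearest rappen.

CHF 334.99

Gordon growth model: P₀ = D₁/(r − g). D₁ = 10.18 × (1 + 0.053) = 10.7195.
P₀ = 10.7195 / (0.085 − 0.053) = 10.7195 / 0.032 = 334.9856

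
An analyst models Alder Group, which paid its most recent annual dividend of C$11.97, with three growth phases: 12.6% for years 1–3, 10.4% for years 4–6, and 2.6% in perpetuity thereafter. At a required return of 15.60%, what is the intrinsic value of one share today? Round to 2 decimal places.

C$140.41

Three-stage DDM. Project D₁…D_6; terminal Gordon value at t=6 with g = 0.026; discount at r = 0.156.
D_1 = 13.4782
D_2 = 15.1765
D_3 = 17.0887
D_4 = 18.8659
D_5 = 20.8280
D_6 = 22.9941
TV_6 = 23.5920/(0.156−0.026) = 181.4766
P₀ = Σ Dₜ/(1+r)ᵗ + TV_6/(1+r)^6 = 140.4128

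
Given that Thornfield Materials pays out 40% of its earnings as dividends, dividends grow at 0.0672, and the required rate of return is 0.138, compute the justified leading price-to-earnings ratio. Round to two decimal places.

5.65

Justified leading P/E = b/(r−g) = 0.40/(0.138−0.0672) = 5.6497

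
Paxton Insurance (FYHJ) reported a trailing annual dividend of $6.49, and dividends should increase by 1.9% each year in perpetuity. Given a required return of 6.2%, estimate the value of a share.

$153.80

Gordon growth model: P₀ = D₁/(r − g). D₁ = 6.49 × (1 + 0.019) = 6.6133.
P₀ = 6.6133 / (0.062 − 0.019) = 6.6133 / 0.043 = 153.7979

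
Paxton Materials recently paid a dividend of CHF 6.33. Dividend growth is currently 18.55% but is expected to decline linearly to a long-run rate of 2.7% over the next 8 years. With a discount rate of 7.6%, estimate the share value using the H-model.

H-model: P₀ = D₀[(1+g_L) + H(g_S−g_L)]/(r−g_L), with H = 8/2 = 4.
P₀ = 6.33 × [(1+0.027) + 4×(0.1855−0.027)] / (0.076−0.027)
   = 6.33 × 1.6610 / 0.049 = 214.5741

CHF 214.57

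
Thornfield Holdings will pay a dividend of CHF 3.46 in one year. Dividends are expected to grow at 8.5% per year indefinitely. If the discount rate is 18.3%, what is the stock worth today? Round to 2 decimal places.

CHF 35.31

Gordon growth model: P₀ = D₁/(r − g), with D₁ = 3.46 given directly.
P₀ = 3.4600 / (0.183 − 0.085) = 3.4600 / 0.098 = 35.3061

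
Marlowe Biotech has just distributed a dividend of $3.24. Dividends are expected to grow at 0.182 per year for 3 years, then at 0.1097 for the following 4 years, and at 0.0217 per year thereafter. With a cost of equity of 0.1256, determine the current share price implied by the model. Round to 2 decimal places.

Three-stage DDM. Project D₁…D_7; terminal Gordon value at t=7 with g = 0.0217; discount at r = 0.1256.
D_1 = 3.8297
D_2 = 4.5267
D_3 = 5.3505
D_4 = 5.9375
D_5 = 6.5888
D_6 = 7.3116
D_7 = 8.1137
TV_7 = 8.2898/(0.1256−0.0217) = 79.7862
P₀ = Σ Dₜ/(1+r)ᵗ + TV_7/(1+r)^7 = 60.0648

$60.06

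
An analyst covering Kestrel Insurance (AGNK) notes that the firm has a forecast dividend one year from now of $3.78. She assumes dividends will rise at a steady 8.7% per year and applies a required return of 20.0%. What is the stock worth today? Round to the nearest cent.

$33.45

Gordon growth model: P₀ = D₁/(r − g), with D₁ = 3.78 given directly.
P₀ = 3.7800 / (0.2 − 0.087) = 3.7800 / 0.113 = 33.4513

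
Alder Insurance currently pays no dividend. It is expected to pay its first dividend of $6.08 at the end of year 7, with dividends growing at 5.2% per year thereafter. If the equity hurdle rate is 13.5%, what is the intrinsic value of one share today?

Deferred-dividend DDM. At t=6 the remaining stream is a growing perpetuity with first payment D_7 = 6.08.
V_6 = D_7/(r−g) = 6.08/(0.135−0.052) = 73.2530
P₀ = V_6/(1+r)^6 = 73.2530/(1+0.135)^6 = 34.2650

$34.26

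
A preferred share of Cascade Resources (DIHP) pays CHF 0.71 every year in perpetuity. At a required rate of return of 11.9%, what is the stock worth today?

Zero-growth DDM (perpetuity): P₀ = D/r = 0.71 / 0.119 = 5.9664

CHF 5.97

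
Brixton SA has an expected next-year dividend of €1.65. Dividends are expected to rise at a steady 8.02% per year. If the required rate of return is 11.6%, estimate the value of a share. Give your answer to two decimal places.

€46.09

Gordon growth model: P₀ = D₁/(r − g), with D₁ = 1.65 given directly.
P₀ = 1.6500 / (0.116 − 0.0802) = 1.6500 / 0.0358 = 46.0894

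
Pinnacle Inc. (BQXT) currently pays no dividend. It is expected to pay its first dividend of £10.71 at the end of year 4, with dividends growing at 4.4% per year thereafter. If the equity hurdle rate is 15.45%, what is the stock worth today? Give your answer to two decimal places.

Deferred-dividend DDM. At t=3 the remaining stream is a growing perpetuity with first payment D_4 = 10.71.
V_3 = D_4/(r−g) = 10.71/(0.1545−0.044) = 96.9231
P₀ = V_3/(1+r)^3 = 96.9231/(1+0.1545)^3 = 62.9862

£62.99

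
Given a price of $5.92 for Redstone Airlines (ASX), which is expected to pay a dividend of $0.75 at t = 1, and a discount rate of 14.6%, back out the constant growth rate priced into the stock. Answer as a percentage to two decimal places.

From P₀ = D₁/(r − g), the implied growth is g = r − D₁/P₀.
g = 0.146 − 0.75/5.92 = 0.146 − 0.12669 = 0.01931

1.93%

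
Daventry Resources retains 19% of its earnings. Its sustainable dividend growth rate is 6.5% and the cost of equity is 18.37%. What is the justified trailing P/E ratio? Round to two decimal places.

7.27

Payout ratio b = 1 − 0.19 = 0.81.
Justified trailing P/E = b(1+g)/(r−g) = 0.81×(1+0.065)/(0.1837−0.065) = 7.2675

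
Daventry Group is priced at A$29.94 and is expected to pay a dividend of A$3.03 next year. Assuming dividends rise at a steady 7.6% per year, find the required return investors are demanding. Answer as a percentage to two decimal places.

Rearranging the constant-growth DDM: r = D₁/P₀ + g.
r = 3.0300 / 29.94 + 0.076 = 0.10120 + 0.076 = 0.17720

17.72%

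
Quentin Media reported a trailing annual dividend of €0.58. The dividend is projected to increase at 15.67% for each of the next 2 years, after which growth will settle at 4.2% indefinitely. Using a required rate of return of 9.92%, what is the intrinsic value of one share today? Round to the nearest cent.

€12.95

Two-stage DDM. Project D₁…D_2 at 0.1567, terminal growth 0.042, discount at r = 0.0992.
D_1 = 0.6709
D_2 = 0.7760
Terminal value at t=2: TV = D_3/(r−g) = 0.8086/(0.0992−0.042) = 14.1365
P₀ = 0.6709/(1+0.0992)^1 + 0.7760/(1+0.0992)^2 + 14.1365/(1+0.0992)^2 = 12.9527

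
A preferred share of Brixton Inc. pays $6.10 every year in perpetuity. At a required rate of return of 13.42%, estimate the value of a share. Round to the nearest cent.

$45.45

Zero-growth DDM (perpetuity): P₀ = D/r = 6.10 / 0.1342 = 45.4545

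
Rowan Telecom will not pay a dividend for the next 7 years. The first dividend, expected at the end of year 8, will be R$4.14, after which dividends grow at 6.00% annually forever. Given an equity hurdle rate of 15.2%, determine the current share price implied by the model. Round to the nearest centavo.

Deferred-dividend DDM. At t=7 the remaining stream is a growing perpetuity with first payment D_8 = 4.14.
V_7 = D_8/(r−g) = 4.14/(0.152−0.06) = 45.0000
P₀ = V_7/(1+r)^7 = 45.0000/(1+0.152)^7 = 16.7126

R$16.71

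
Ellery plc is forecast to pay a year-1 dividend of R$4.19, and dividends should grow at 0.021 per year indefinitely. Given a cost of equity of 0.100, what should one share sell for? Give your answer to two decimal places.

R$53.04

Gordon growth model: P₀ = D₁/(r − g), with D₁ = 4.19 given directly.
P₀ = 4.1900 / (0.1 − 0.021) = 4.1900 / 0.079 = 53.0380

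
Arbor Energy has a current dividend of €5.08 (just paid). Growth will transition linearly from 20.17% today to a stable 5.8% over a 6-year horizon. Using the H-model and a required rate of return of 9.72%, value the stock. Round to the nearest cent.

H-model: P₀ = D₀[(1+g_L) + H(g_S−g_L)]/(r−g_L), with H = 6/2 = 3.
P₀ = 5.08 × [(1+0.058) + 3×(0.2017−0.058)] / (0.0972−0.058)
   = 5.08 × 1.4891 / 0.0392 = 192.9752

€192.98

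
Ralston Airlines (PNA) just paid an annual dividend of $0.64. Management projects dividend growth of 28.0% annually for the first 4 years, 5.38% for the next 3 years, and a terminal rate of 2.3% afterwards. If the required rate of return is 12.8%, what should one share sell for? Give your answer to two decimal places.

Three-stage DDM. Project D₁…D_7; terminal Gordon value at t=7 with g = 0.023; discount at r = 0.128.
D_1 = 0.8192
D_2 = 1.0486
D_3 = 1.3422
D_4 = 1.7180
D_5 = 1.8104
D_6 = 1.9078
D_7 = 2.0105
TV_7 = 2.0567/(0.128−0.023) = 19.5876
P₀ = Σ Dₜ/(1+r)ᵗ + TV_7/(1+r)^7 = 14.7592

$14.76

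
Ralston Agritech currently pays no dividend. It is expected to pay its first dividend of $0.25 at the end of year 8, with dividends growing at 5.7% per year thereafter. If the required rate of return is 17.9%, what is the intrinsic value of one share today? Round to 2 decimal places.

$0.65

Deferred-dividend DDM. At t=7 the remaining stream is a growing perpetuity with first payment D_8 = 0.25.
V_7 = D_8/(r−g) = 0.25/(0.179−0.057) = 2.0492
P₀ = V_7/(1+r)^7 = 2.0492/(1+0.179)^7 = 0.6471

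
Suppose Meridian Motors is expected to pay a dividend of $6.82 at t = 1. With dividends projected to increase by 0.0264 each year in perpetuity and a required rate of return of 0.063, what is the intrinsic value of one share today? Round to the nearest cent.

$186.34

Gordon growth model: P₀ = D₁/(r − g), with D₁ = 6.82 given directly.
P₀ = 6.8200 / (0.063 − 0.0264) = 6.8200 / 0.0366 = 186.3388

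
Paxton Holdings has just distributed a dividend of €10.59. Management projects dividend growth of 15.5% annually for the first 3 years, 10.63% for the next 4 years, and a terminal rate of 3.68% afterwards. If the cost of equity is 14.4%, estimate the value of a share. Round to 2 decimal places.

Three-stage DDM. Project D₁…D_7; terminal Gordon value at t=7 with g = 0.0368; discount at r = 0.144.
D_1 = 12.2315
D_2 = 14.1273
D_3 = 16.3171
D_4 = 18.0516
D_5 = 19.9704
D_6 = 22.0933
D_7 = 24.4418
TV_7 = 25.3413/(0.144−0.0368) = 236.3925
P₀ = Σ Dₜ/(1+r)ᵗ + TV_7/(1+r)^7 = 164.6867

€164.69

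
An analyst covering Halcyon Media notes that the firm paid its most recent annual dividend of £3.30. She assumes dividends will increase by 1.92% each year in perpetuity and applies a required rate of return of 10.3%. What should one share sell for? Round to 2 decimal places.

Gordon growth model: P₀ = D₁/(r − g). D₁ = 3.30 × (1 + 0.0192) = 3.3634.
P₀ = 3.3634 / (0.103 − 0.0192) = 3.3634 / 0.0838 = 40.1356

£40.14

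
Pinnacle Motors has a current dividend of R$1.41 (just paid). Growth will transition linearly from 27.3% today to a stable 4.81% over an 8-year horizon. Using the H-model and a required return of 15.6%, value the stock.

R$25.45

H-model: P₀ = D₀[(1+g_L) + H(g_S−g_L)]/(r−g_L), with H = 8/2 = 4.
P₀ = 1.41 × [(1+0.0481) + 4×(0.273−0.0481)] / (0.156−0.0481)
   = 1.41 × 1.9477 / 0.1079 = 25.4519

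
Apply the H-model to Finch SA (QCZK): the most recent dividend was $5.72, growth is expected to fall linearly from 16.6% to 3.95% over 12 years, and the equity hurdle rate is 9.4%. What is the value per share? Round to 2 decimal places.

H-model: P₀ = D₀[(1+g_L) + H(g_S−g_L)]/(r−g_L), with H = 12/2 = 6.
P₀ = 5.72 × [(1+0.0395) + 6×(0.166−0.0395)] / (0.094−0.0395)
   = 5.72 × 1.7985 / 0.0545 = 188.7600

$188.76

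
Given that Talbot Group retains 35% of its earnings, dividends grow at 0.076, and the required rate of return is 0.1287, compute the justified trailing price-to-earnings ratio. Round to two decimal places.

13.27

Payout ratio b = 1 − 0.35 = 0.65.
Justified trailing P/E = b(1+g)/(r−g) = 0.65×(1+0.076)/(0.1287−0.076) = 13.2713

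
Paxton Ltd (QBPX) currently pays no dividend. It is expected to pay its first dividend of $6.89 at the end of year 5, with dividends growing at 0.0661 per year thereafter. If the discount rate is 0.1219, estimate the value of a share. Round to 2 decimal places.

$77.94

Deferred-dividend DDM. At t=4 the remaining stream is a growing perpetuity with first payment D_5 = 6.89.
V_4 = D_5/(r−g) = 6.89/(0.1219−0.0661) = 123.4767
P₀ = V_4/(1+r)^4 = 123.4767/(1+0.1219)^4 = 77.9414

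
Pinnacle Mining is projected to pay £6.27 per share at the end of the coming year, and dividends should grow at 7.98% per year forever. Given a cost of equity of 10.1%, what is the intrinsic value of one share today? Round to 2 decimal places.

Gordon growth model: P₀ = D₁/(r − g), with D₁ = 6.27 given directly.
P₀ = 6.2700 / (0.101 − 0.0798) = 6.2700 / 0.0212 = 295.7547

£295.75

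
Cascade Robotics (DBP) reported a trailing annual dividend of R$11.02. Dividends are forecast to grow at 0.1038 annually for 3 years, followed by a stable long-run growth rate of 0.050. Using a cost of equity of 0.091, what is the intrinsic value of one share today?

R$326.11

Two-stage DDM. Project D₁…D_3 at 0.1038, terminal growth 0.05, discount at r = 0.091.
D_1 = 12.1639
D_2 = 13.4265
D_3 = 14.8202
Terminal value at t=3: TV = D_4/(r−g) = 15.5612/(0.091−0.05) = 379.5406
P₀ = 12.1639/(1+0.091)^1 + 13.4265/(1+0.091)^2 + 14.8202/(1+0.091)^3 + 379.5406/(1+0.091)^3 = 326.1116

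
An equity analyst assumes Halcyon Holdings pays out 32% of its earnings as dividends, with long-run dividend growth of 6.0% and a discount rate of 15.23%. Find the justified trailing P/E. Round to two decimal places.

3.67

Justified trailing P/E = b(1+g)/(r−g) = 0.32×(1+0.06)/(0.1523−0.06) = 3.6750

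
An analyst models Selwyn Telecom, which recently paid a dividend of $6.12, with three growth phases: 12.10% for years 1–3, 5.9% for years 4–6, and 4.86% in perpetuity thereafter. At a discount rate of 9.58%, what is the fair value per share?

Three-stage DDM. Project D₁…D_6; terminal Gordon value at t=6 with g = 0.0486; discount at r = 0.0958.
D_1 = 6.8605
D_2 = 7.6906
D_3 = 8.6212
D_4 = 9.1299
D_5 = 9.6685
D_6 = 10.2390
TV_6 = 10.7366/(0.0958−0.0486) = 227.4699
P₀ = Σ Dₜ/(1+r)ᵗ + TV_6/(1+r)^6 = 168.9647

$168.96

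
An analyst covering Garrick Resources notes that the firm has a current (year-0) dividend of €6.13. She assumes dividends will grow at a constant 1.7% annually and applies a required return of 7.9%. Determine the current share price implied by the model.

€100.55

Gordon growth model: P₀ = D₁/(r − g). D₁ = 6.13 × (1 + 0.017) = 6.2342.
P₀ = 6.2342 / (0.079 − 0.017) = 6.2342 / 0.062 = 100.5518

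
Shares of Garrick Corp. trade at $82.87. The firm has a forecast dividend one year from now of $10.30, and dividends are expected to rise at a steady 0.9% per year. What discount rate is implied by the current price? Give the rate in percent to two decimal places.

Rearranging the constant-growth DDM: r = D₁/P₀ + g.
r = 10.3000 / 82.87 + 0.009 = 0.12429 + 0.009 = 0.13329

13.33%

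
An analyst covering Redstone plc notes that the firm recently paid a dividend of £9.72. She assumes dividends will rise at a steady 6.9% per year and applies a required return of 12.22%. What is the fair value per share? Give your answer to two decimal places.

Gordon growth model: P₀ = D₁/(r − g). D₁ = 9.72 × (1 + 0.069) = 10.3907.
P₀ = 10.3907 / (0.1222 − 0.069) = 10.3907 / 0.0532 = 195.3135

£195.31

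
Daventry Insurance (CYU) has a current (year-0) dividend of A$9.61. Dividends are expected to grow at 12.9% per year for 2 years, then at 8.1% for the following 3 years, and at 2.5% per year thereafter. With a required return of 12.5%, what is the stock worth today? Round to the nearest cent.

A$134.16

Three-stage DDM. Project D₁…D_5; terminal Gordon value at t=5 with g = 0.025; discount at r = 0.125.
D_1 = 10.8497
D_2 = 12.2493
D_3 = 13.2415
D_4 = 14.3141
D_5 = 15.4735
TV_5 = 15.8603/(0.125−0.025) = 158.6033
P₀ = Σ Dₜ/(1+r)ᵗ + TV_5/(1+r)^5 = 134.1590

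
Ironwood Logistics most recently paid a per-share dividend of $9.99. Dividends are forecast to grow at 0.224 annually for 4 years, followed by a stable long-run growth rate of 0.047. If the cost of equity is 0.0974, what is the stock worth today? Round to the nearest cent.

Two-stage DDM. Project D₁…D_4 at 0.224, terminal growth 0.047, discount at r = 0.0974.
D_1 = 12.2278
D_2 = 14.9668
D_3 = 18.3193
D_4 = 22.4229
Terminal value at t=4: TV = D_5/(r−g) = 23.4767/(0.0974−0.047) = 465.8084
P₀ = 12.2278/(1+0.0974)^1 + 14.9668/(1+0.0974)^2 + 18.3193/(1+0.0974)^3 + 22.4229/(1+0.0974)^4 + 465.8084/(1+0.0974)^4 = 374.0721

$374.07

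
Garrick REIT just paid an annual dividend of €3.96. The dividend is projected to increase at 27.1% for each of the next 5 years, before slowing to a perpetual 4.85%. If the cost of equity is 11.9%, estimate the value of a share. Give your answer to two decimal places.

€140.83

Two-stage DDM. Project D₁…D_5 at 0.271, terminal growth 0.0485, discount at r = 0.119.
D_1 = 5.0332
D_2 = 6.3971
D_3 = 8.1308
D_4 = 10.3342
D_5 = 13.1348
Terminal value at t=5: TV = D_6/(r−g) = 13.7718/(0.119−0.0485) = 195.3450
P₀ = 5.0332/(1+0.119)^1 + 6.3971/(1+0.119)^2 + 8.1308/(1+0.119)^3 + 10.3342/(1+0.119)^4 + 13.1348/(1+0.119)^5 + 195.3450/(1+0.119)^5 = 140.8273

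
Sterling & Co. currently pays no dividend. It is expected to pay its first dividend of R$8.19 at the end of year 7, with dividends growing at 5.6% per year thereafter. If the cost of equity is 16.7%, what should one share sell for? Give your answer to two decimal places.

R$29.21

Deferred-dividend DDM. At t=6 the remaining stream is a growing perpetuity with first payment D_7 = 8.19.
V_6 = D_7/(r−g) = 8.19/(0.167−0.056) = 73.7838
P₀ = V_6/(1+r)^6 = 73.7838/(1+0.167)^6 = 29.2103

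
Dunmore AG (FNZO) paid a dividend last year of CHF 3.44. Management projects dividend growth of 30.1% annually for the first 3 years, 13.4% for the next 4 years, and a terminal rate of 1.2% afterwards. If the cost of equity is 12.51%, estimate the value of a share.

Three-stage DDM. Project D₁…D_7; terminal Gordon value at t=7 with g = 0.012; discount at r = 0.1251.
D_1 = 4.4754
D_2 = 5.8225
D_3 = 7.5751
D_4 = 8.5902
D_5 = 9.7413
D_6 = 11.0466
D_7 = 12.5269
TV_7 = 12.6772/(0.1251−0.012) = 112.0883
P₀ = Σ Dₜ/(1+r)ᵗ + TV_7/(1+r)^7 = 84.7118

CHF 84.71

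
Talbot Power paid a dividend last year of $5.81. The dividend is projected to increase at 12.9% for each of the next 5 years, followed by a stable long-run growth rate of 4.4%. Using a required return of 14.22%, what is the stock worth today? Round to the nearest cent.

$86.34

Two-stage DDM. Project D₁…D_5 at 0.129, terminal growth 0.044, discount at r = 0.1422.
D_1 = 6.5595
D_2 = 7.4057
D_3 = 8.3610
D_4 = 9.4396
D_5 = 10.6573
Terminal value at t=5: TV = D_6/(r−g) = 11.1262/(0.1422−0.044) = 113.3013
P₀ = 6.5595/(1+0.1422)^1 + 7.4057/(1+0.1422)^2 + 8.3610/(1+0.1422)^3 + 9.4396/(1+0.1422)^4 + 10.6573/(1+0.1422)^5 + 113.3013/(1+0.1422)^5 = 86.3388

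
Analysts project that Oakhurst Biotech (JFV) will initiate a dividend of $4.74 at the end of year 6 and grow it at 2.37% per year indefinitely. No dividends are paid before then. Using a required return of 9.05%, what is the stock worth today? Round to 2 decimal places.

Deferred-dividend DDM. At t=5 the remaining stream is a growing perpetuity with first payment D_6 = 4.74.
V_5 = D_6/(r−g) = 4.74/(0.0905−0.0237) = 70.9581
P₀ = V_5/(1+r)^5 = 70.9581/(1+0.0905)^5 = 46.0123

$46.01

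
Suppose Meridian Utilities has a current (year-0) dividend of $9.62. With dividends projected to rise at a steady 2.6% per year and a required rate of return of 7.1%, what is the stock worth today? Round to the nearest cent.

Gordon growth model: P₀ = D₁/(r − g). D₁ = 9.62 × (1 + 0.026) = 9.8701.
P₀ = 9.8701 / (0.071 − 0.026) = 9.8701 / 0.045 = 219.3360

$219.34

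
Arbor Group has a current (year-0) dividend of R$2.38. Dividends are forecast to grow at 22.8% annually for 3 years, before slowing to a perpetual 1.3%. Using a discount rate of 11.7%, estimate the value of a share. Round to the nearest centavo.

R$39.46

Two-stage DDM. Project D₁…D_3 at 0.228, terminal growth 0.013, discount at r = 0.117.
D_1 = 2.9226
D_2 = 3.5890
D_3 = 4.4073
Terminal value at t=3: TV = D_4/(r−g) = 4.4646/(0.117−0.013) = 42.9287
P₀ = 2.9226/(1+0.117)^1 + 3.5890/(1+0.117)^2 + 4.4073/(1+0.117)^3 + 42.9287/(1+0.117)^3 = 39.4581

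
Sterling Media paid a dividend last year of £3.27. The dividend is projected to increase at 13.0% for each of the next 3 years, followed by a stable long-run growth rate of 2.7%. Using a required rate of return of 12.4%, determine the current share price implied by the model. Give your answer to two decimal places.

£45.09

Two-stage DDM. Project D₁…D_3 at 0.13, terminal growth 0.027, discount at r = 0.124.
D_1 = 3.6951
D_2 = 4.1755
D_3 = 4.7183
Terminal value at t=3: TV = D_4/(r−g) = 4.8457/(0.124−0.027) = 49.9553
P₀ = 3.6951/(1+0.124)^1 + 4.1755/(1+0.124)^2 + 4.7183/(1+0.124)^3 + 49.9553/(1+0.124)^3 = 45.0941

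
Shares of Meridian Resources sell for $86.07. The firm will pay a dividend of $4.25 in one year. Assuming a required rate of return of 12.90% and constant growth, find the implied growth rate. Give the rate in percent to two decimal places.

7.96%

From P₀ = D₁/(r − g), the implied growth is g = r − D₁/P₀.
g = 0.129 − 4.25/86.07 = 0.129 − 0.04938 = 0.07962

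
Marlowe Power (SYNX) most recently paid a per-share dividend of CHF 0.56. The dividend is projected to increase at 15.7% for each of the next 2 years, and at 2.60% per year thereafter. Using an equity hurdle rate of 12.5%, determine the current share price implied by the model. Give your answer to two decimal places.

CHF 7.31

Two-stage DDM. Project D₁…D_2 at 0.157, terminal growth 0.026, discount at r = 0.125.
D_1 = 0.6479
D_2 = 0.7496
Terminal value at t=2: TV = D_3/(r−g) = 0.7691/(0.125−0.026) = 7.7690
P₀ = 0.6479/(1+0.125)^1 + 0.7496/(1+0.125)^2 + 7.7690/(1+0.125)^2 = 7.3067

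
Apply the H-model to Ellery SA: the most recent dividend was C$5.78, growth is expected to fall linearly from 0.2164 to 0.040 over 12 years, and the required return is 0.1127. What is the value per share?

C$166.83

H-model: P₀ = D₀[(1+g_L) + H(g_S−g_L)]/(r−g_L), with H = 12/2 = 6.
P₀ = 5.78 × [(1+0.04) + 6×(0.2164−0.04)] / (0.1127−0.04)
   = 5.78 × 2.0984 / 0.0727 = 166.8329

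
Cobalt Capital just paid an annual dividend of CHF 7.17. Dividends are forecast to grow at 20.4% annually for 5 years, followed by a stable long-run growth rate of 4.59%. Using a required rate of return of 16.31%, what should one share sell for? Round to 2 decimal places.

Two-stage DDM. Project D₁…D_5 at 0.204, terminal growth 0.0459, discount at r = 0.1631.
D_1 = 8.6327
D_2 = 10.3937
D_3 = 12.5141
D_4 = 15.0669
D_5 = 18.1406
Terminal value at t=5: TV = D_6/(r−g) = 18.9733/(0.1631−0.0459) = 161.8878
P₀ = 8.6327/(1+0.1631)^1 + 10.3937/(1+0.1631)^2 + 12.5141/(1+0.1631)^3 + 15.0669/(1+0.1631)^4 + 18.1406/(1+0.1631)^5 + 161.8878/(1+0.1631)^5 = 115.8692

CHF 115.87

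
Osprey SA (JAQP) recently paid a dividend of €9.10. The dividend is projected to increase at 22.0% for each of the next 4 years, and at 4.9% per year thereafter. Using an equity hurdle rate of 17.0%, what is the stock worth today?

€133.73

Two-stage DDM. Project D₁…D_4 at 0.22, terminal growth 0.049, discount at r = 0.17.
D_1 = 11.1020
D_2 = 13.5444
D_3 = 16.5242
D_4 = 20.1595
Terminal value at t=4: TV = D_5/(r−g) = 21.1474/(0.17−0.049) = 174.7716
P₀ = 11.1020/(1+0.17)^1 + 13.5444/(1+0.17)^2 + 16.5242/(1+0.17)^3 + 20.1595/(1+0.17)^4 + 174.7716/(1+0.17)^4 = 133.7255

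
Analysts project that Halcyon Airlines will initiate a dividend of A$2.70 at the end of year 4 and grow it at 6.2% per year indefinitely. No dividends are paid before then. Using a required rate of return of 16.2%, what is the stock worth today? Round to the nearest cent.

A$17.21

Deferred-dividend DDM. At t=3 the remaining stream is a growing perpetuity with first payment D_4 = 2.70.
V_3 = D_4/(r−g) = 2.70/(0.162−0.062) = 27.0000
P₀ = V_3/(1+r)^3 = 27.0000/(1+0.162)^3 = 17.2086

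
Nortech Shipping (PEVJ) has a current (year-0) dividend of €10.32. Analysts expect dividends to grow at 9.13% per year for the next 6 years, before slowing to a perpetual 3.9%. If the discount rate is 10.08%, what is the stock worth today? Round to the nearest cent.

€224.79

Two-stage DDM. Project D₁…D_6 at 0.0913, terminal growth 0.039, discount at r = 0.1008.
D_1 = 11.2622
D_2 = 12.2905
D_3 = 13.4126
D_4 = 14.6371
D_5 = 15.9735
D_6 = 17.4319
Terminal value at t=6: TV = D_7/(r−g) = 18.1117/(0.1008−0.039) = 293.0702
P₀ = 11.2622/(1+0.1008)^1 + 12.2905/(1+0.1008)^2 + 13.4126/(1+0.1008)^3 + 14.6371/(1+0.1008)^4 + 15.9735/(1+0.1008)^5 + 17.4319/(1+0.1008)^6 + 293.0702/(1+0.1008)^6 = 224.7868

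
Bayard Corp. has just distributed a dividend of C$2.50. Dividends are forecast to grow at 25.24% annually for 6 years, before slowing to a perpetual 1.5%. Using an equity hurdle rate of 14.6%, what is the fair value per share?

C$53.70

Two-stage DDM. Project D₁…D_6 at 0.2524, terminal growth 0.015, discount at r = 0.146.
D_1 = 3.1310
D_2 = 3.9213
D_3 = 4.9110
D_4 = 6.1505
D_5 = 7.7029
D_6 = 9.6471
Terminal value at t=6: TV = D_7/(r−g) = 9.7918/(0.146−0.015) = 74.7469
P₀ = 3.1310/(1+0.146)^1 + 3.9213/(1+0.146)^2 + 4.9110/(1+0.146)^3 + 6.1505/(1+0.146)^4 + 7.7029/(1+0.146)^5 + 9.6471/(1+0.146)^6 + 74.7469/(1+0.146)^6 = 53.7005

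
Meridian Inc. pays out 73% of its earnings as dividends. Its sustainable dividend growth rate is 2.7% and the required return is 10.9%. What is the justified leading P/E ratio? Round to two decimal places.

Justified leading P/E = b/(r−g) = 0.73/(0.109−0.027) = 8.9024

8.90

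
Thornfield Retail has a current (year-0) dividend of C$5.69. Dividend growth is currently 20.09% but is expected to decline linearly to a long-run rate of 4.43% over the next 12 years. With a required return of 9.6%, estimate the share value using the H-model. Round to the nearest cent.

C$218.34

H-model: P₀ = D₀[(1+g_L) + H(g_S−g_L)]/(r−g_L), with H = 12/2 = 6.
P₀ = 5.69 × [(1+0.0443) + 6×(0.2009−0.0443)] / (0.096−0.0443)
   = 5.69 × 1.9839 / 0.0517 = 218.3441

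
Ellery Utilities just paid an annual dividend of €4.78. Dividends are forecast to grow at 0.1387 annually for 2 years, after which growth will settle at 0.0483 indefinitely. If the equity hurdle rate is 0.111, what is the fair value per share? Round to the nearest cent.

€93.87

Two-stage DDM. Project D₁…D_2 at 0.1387, terminal growth 0.0483, discount at r = 0.111.
D_1 = 5.4430
D_2 = 6.1979
Terminal value at t=2: TV = D_3/(r−g) = 6.4973/(0.111−0.0483) = 103.6250
P₀ = 5.4430/(1+0.111)^1 + 6.1979/(1+0.111)^2 + 103.6250/(1+0.111)^2 = 93.8736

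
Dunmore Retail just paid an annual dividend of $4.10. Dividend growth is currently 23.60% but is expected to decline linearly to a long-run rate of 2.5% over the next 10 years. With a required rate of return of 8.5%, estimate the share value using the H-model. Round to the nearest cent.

H-model: P₀ = D₀[(1+g_L) + H(g_S−g_L)]/(r−g_L), with H = 10/2 = 5.
P₀ = 4.10 × [(1+0.025) + 5×(0.236−0.025)] / (0.085−0.025)
   = 4.10 × 2.0800 / 0.06 = 142.1333

$142.13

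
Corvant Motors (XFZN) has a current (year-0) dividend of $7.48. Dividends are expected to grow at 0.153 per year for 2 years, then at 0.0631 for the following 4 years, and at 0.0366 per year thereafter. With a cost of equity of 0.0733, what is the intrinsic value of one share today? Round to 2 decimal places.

Three-stage DDM. Project D₁…D_6; terminal Gordon value at t=6 with g = 0.0366; discount at r = 0.0733.
D_1 = 8.6244
D_2 = 9.9440
D_3 = 10.5714
D_4 = 11.2385
D_5 = 11.9477
D_6 = 12.7015
TV_6 = 13.1664/(0.0733−0.0366) = 358.7582
P₀ = Σ Dₜ/(1+r)ᵗ + TV_6/(1+r)^6 = 285.0629

$285.06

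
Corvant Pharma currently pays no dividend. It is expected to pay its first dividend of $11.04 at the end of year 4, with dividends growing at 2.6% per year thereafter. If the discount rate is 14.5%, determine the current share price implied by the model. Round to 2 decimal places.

Deferred-dividend DDM. At t=3 the remaining stream is a growing perpetuity with first payment D_4 = 11.04.
V_3 = D_4/(r−g) = 11.04/(0.145−0.026) = 92.7731
P₀ = V_3/(1+r)^3 = 92.7731/(1+0.145)^3 = 61.8024

$61.80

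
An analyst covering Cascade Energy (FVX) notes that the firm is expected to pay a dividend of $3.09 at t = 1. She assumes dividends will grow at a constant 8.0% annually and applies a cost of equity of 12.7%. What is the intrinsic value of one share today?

$65.74

Gordon growth model: P₀ = D₁/(r − g), with D₁ = 3.09 given directly.
P₀ = 3.0900 / (0.127 − 0.08) = 3.0900 / 0.047 = 65.7447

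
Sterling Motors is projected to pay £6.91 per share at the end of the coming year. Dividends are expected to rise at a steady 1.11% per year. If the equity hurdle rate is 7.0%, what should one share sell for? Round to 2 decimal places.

£117.32

Gordon growth model: P₀ = D₁/(r − g), with D₁ = 6.91 given directly.
P₀ = 6.9100 / (0.07 − 0.0111) = 6.9100 / 0.0589 = 117.3175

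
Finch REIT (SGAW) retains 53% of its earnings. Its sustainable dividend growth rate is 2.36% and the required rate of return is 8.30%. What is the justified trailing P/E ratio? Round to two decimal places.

8.10

Payout ratio b = 1 − 0.53 = 0.47.
Justified trailing P/E = b(1+g)/(r−g) = 0.47×(1+0.0236)/(0.083−0.0236) = 8.0992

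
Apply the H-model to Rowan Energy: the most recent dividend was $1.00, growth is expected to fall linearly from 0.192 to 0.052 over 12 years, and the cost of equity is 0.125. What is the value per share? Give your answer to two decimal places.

H-model: P₀ = D₀[(1+g_L) + H(g_S−g_L)]/(r−g_L), with H = 12/2 = 6.
P₀ = 1.00 × [(1+0.052) + 6×(0.192−0.052)] / (0.125−0.052)
   = 1.00 × 1.8920 / 0.073 = 25.9178

$25.92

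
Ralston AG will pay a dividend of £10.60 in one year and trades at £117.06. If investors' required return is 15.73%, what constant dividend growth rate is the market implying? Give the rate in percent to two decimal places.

From P₀ = D₁/(r − g), the implied growth is g = r − D₁/P₀.
g = 0.1573 − 10.60/117.06 = 0.1573 − 0.09055 = 0.06675

6.67%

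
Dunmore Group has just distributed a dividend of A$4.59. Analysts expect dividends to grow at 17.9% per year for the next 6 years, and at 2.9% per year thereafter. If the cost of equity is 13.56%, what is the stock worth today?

A$86.96

Two-stage DDM. Project D₁…D_6 at 0.179, terminal growth 0.029, discount at r = 0.1356.
D_1 = 5.4116
D_2 = 6.3803
D_3 = 7.5224
D_4 = 8.8689
D_5 = 10.4564
D_6 = 12.3281
Terminal value at t=6: TV = D_7/(r−g) = 12.6856/(0.1356−0.029) = 119.0018
P₀ = 5.4116/(1+0.1356)^1 + 6.3803/(1+0.1356)^2 + 7.5224/(1+0.1356)^3 + 8.8689/(1+0.1356)^4 + 10.4564/(1+0.1356)^5 + 12.3281/(1+0.1356)^6 + 119.0018/(1+0.1356)^6 = 86.9559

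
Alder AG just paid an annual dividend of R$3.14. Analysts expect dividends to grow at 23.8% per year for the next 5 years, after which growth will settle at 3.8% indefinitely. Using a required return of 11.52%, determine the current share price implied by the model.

Two-stage DDM. Project D₁…D_5 at 0.238, terminal growth 0.038, discount at r = 0.1152.
D_1 = 3.8873
D_2 = 4.8125
D_3 = 5.9579
D_4 = 7.3759
D_5 = 9.1313
Terminal value at t=5: TV = D_6/(r−g) = 9.4783/(0.1152−0.038) = 122.7758
P₀ = 3.8873/(1+0.1152)^1 + 4.8125/(1+0.1152)^2 + 5.9579/(1+0.1152)^3 + 7.3759/(1+0.1152)^4 + 9.1313/(1+0.1152)^5 + 122.7758/(1+0.1152)^5 = 92.8921

R$92.89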